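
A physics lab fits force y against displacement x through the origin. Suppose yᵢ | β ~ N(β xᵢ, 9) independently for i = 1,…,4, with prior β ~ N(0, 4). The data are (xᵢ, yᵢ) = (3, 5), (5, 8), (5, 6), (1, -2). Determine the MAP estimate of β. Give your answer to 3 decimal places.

β̂_MAP = 1.333

log p(β | y) = −Σ(yᵢ − βxᵢ)²/(2·9) − β²/(2·4) + const.
Setting the derivative to zero: Σxᵢ(yᵢ − βxᵢ)/9 − β/4 = 0, so β = Σxᵢyᵢ / (Σxᵢ² + σ²/τ²).
Σxᵢyᵢ = 3·5 + 5·8 + 5·6 + 1·(-2) = 83; Σxᵢ² = 60; σ²/τ² = 2.25.
β̂_MAP = 83 / (60 + 2.25) = 83/62.25 ≈ 1.333.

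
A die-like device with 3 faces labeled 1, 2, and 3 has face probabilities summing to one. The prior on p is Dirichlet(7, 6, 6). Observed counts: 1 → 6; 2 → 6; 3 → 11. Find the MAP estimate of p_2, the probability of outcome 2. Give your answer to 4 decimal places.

MAP estimate: 0.2821

The posterior is Dirichlet(αᵢ + nᵢ) = Dirichlet(13, 12, 17).
For a Dirichlet(a₁,…,a_K) with all aᵢ > 1, the mode has j-th component (aⱼ − 1)/(Σaᵢ − K).
Here Σaᵢ = 42 and K = 3, so p_2 = (12 − 1)/(42 − 3) = 11/39 ≈ 0.2821.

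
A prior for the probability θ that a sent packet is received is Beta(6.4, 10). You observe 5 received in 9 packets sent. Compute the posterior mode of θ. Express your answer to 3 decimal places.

Prior: Beta(6.4, 10).
Data: 5 successes in 9 trials. The binomial likelihood contributes θ^5(1−θ)^4, so the posterior is Beta(6.4+5, 10+4) = Beta(11.4, 14).
For Beta(a, b) with a, b > 1 the mode is (a−1)/(a+b−2) = 10.4/23.4 ≈ 0.444.

θ̂_MAP = 0.444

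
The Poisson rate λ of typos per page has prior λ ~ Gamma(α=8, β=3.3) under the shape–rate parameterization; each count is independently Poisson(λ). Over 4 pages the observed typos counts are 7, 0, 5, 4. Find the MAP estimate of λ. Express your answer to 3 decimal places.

Σxᵢ = 7+0+5+4 = 16, with n = 4.
Posterior ∝ λ^7e^(−3.3λ) · λ^16e^(−4λ) = λ^23e^(−7.3λ), i.e. Gamma(shape=24, rate=7.3).
The mode of a Gamma(a, b) with a ≥ 1 (shape–rate) is (a−1)/b = 23/7.3 ≈ 3.151.

λ̂_MAP = 3.151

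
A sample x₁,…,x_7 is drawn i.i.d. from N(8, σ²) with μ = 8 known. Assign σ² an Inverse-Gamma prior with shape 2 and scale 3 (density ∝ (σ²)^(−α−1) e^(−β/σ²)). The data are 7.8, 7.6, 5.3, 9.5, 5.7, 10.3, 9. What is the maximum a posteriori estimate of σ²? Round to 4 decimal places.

σ̂²_MAP = 2.1015

Sum of squared deviations about the known mean: SS = (7.8−8)² + (7.6−8)² + (5.3−8)² + (9.5−8)² + (5.7−8)² + (10.3−8)² + (9−8)² = 21.32.
The Normal likelihood contributes (σ²)^(−n/2) exp(−SS/(2σ²)), so the posterior is Inverse-Gamma(α + n/2, β + SS/2) = Inverse-Gamma(5.5, 13.66).
The mode of Inverse-Gamma(a, b) is b/(a+1) = 13.66/6.5 ≈ 2.1015.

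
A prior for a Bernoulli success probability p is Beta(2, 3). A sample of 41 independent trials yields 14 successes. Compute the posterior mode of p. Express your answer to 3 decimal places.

Prior: Beta(2, 3).
Data: 14 successes in 41 trials. The binomial likelihood contributes p^14(1−p)^27, so the posterior is Beta(2+14, 3+27) = Beta(16, 30).
For Beta(a, b) with a, b > 1 the mode is (a−1)/(a+b−2) = 15/44 ≈ 0.341.

p̂_MAP = 0.341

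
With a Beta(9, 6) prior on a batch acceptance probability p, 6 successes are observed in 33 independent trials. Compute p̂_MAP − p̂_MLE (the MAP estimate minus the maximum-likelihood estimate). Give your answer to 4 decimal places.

Posterior is Beta(15, 33); MAP = (15−1)/(48−2) = 14/46 ≈ 0.30435.
MLE ignores the prior: p̂_MLE = k/n = 6/33 ≈ 0.18182.
Difference = 14/46 − 6/33 = 31/253 ≈ 0.1225.

MAP − MLE = 0.1225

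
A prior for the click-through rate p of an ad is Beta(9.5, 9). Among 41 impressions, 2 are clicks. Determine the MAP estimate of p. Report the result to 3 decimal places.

Prior: Beta(9.5, 9).
Data: 2 successes in 41 trials. The binomial likelihood contributes p^2(1−p)^39, so the posterior is Beta(9.5+2, 9+39) = Beta(11.5, 48).
For Beta(a, b) with a, b > 1 the mode is (a−1)/(a+b−2) = 10.5/57.5 ≈ 0.183.

p̂_MAP = 0.183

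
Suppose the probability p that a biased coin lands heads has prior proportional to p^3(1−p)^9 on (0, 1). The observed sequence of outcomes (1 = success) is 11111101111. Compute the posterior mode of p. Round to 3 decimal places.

The prior density ∝ p^3(1−p)^9 is the kernel of Beta(4, 10).
Data: 10 successes in 11 trials (from the sequence). The binomial likelihood contributes p^10(1−p)^1, so the posterior is Beta(4+10, 10+1) = Beta(14, 11).
For Beta(a, b) with a, b > 1 the mode is (a−1)/(a+b−2) = 13/23 ≈ 0.565.

p̂_MAP = 0.565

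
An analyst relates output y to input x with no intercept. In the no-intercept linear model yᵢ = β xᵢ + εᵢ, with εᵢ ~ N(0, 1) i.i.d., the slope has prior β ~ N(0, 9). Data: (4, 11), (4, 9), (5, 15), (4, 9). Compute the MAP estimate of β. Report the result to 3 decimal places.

log p(β | y) = −Σ(yᵢ − βxᵢ)²/(2·1) − β²/(2·9) + const.
Setting the derivative to zero: Σxᵢ(yᵢ − βxᵢ)/1 − β/9 = 0, so β = Σxᵢyᵢ / (Σxᵢ² + σ²/τ²).
Σxᵢyᵢ = 4·11 + 4·9 + 5·15 + 4·9 = 191; Σxᵢ² = 73; σ²/τ² = 1/9.
β̂_MAP = 191 / (73 + 1/9) = 191/(658/9) = 1719/658 ≈ 2.612.

β̂_MAP = 2.612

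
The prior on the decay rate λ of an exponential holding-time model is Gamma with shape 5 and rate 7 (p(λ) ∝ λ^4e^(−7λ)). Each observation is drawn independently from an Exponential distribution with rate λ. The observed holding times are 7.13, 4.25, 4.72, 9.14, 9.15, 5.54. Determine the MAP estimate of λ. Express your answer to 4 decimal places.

λ̂_MAP = 0.2131

The Exponential(rate=λ) likelihood is ∝ λ^n e^(−λΣtᵢ). Here n = 6 and Σtᵢ = 7.13 + 4.25 + 4.72 + 9.14 + 9.15 + 5.54 = 39.93.
Posterior ∝ λ^4e^(−7λ) · λ^6e^(−39.93λ) = λ^10e^(−46.93λ), i.e. Gamma(11, 46.93).
Mode = (a−1)/b = 10/46.93 ≈ 0.2131.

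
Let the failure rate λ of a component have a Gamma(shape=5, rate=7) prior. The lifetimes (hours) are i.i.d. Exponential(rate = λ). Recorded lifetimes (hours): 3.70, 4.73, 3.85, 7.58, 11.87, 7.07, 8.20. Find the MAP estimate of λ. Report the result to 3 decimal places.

λ̂_MAP = 0.204

The Exponential(rate=λ) likelihood is ∝ λ^n e^(−λΣtᵢ). Here n = 7 and Σtᵢ = 3.70 + 4.73 + 3.85 + 7.58 + 11.87 + 7.07 + 8.20 = 47.
Posterior ∝ λ^4e^(−7λ) · λ^7e^(−47λ) = λ^11e^(−54λ), i.e. Gamma(12, 54).
Mode = (a−1)/b = 11/54 ≈ 0.204.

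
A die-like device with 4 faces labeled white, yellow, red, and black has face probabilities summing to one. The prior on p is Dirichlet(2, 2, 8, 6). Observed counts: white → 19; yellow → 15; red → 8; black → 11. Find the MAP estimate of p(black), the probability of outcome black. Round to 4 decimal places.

The posterior is Dirichlet(αᵢ + nᵢ) = Dirichlet(21, 17, 16, 17).
For a Dirichlet(a₁,…,a_K) with all aᵢ > 1, the mode has j-th component (aⱼ − 1)/(Σaᵢ − K).
Here Σaᵢ = 71 and K = 4, so p(black) = (17 − 1)/(71 − 4) = 16/67 ≈ 0.2388.

MAP estimate of p(black) = 0.2388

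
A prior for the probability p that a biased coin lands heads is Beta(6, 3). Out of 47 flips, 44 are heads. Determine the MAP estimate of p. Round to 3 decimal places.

Prior: Beta(6, 3).
Data: 44 successes in 47 trials. The binomial likelihood contributes p^44(1−p)^3, so the posterior is Beta(6+44, 3+3) = Beta(50, 6).
For Beta(a, b) with a, b > 1 the mode is (a−1)/(a+b−2) = 49/54 ≈ 0.907.

p̂_MAP = 0.907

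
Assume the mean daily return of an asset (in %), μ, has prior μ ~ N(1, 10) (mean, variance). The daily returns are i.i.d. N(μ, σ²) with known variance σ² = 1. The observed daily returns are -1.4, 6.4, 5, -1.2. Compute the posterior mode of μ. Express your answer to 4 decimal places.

n = 4; x̄ = ((-1.4) + 6.4 + 5 + (-1.2))/4 = 8.8/4 = 2.2.
For a Normal prior and Normal likelihood with known variance, the posterior is Normal; its mode equals its mean, the precision-weighted average.
Prior precision 1/σ₀² = 1/10 = 0.1; data precision n/σ² = 4/1 = 4.
μ̂ = (0.1·1 + 4·2.2) / (0.1 + 4) = 8.9/4.1 = 89/41 ≈ 2.1707.

μ̂_MAP = 2.1707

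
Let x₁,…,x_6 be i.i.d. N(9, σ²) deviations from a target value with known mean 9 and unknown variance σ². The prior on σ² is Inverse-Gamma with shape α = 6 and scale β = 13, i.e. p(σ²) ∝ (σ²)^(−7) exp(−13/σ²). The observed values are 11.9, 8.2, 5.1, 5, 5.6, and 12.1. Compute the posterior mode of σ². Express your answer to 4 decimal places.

Sum of squared deviations about the known mean: SS = (11.9−9)² + (8.2−9)² + (5.1−9)² + (5−9)² + (5.6−9)² + (12.1−9)² = 61.43.
The Normal likelihood contributes (σ²)^(−n/2) exp(−SS/(2σ²)), so the posterior is Inverse-Gamma(α + n/2, β + SS/2) = Inverse-Gamma(9, 43.715).
The mode of Inverse-Gamma(a, b) is b/(a+1) = 43.715/10 ≈ 4.3715.

σ̂²_MAP = 4.3715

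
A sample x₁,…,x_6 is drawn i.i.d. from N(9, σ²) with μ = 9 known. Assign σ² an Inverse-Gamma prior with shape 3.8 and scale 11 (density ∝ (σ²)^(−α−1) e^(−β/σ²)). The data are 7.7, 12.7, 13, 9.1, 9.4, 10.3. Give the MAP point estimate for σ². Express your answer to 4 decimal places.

Sum of squared deviations about the known mean: SS = (7.7−9)² + (12.7−9)² + (13−9)² + (9.1−9)² + (9.4−9)² + (10.3−9)² = 33.24.
The Normal likelihood contributes (σ²)^(−n/2) exp(−SS/(2σ²)), so the posterior is Inverse-Gamma(α + n/2, β + SS/2) = Inverse-Gamma(6.8, 27.62).
The mode of Inverse-Gamma(a, b) is b/(a+1) = 27.62/7.8 ≈ 3.5410.

σ̂²_MAP = 3.5410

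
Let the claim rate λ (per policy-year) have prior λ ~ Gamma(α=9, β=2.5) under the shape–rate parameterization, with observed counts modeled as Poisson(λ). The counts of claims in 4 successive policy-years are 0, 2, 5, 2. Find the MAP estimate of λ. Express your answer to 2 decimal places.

λ̂_MAP = 2.62

Σxᵢ = 0+2+5+2 = 9, with n = 4.
Posterior ∝ λ^8e^(−2.5λ) · λ^9e^(−4λ) = λ^17e^(−6.5λ), i.e. Gamma(shape=18, rate=6.5).
The mode of a Gamma(a, b) with a ≥ 1 (shape–rate) is (a−1)/b = 17/6.5 ≈ 2.62.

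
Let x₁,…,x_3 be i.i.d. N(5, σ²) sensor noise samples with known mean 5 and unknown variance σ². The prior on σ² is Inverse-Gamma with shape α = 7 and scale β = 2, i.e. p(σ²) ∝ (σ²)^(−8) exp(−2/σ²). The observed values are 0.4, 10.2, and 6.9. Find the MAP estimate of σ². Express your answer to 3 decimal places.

σ̂²_MAP = 2.937

Sum of squared deviations about the known mean: SS = (0.4−5)² + (10.2−5)² + (6.9−5)² = 51.81.
The Normal likelihood contributes (σ²)^(−n/2) exp(−SS/(2σ²)), so the posterior is Inverse-Gamma(α + n/2, β + SS/2) = Inverse-Gamma(8.5, 27.905).
The mode of Inverse-Gamma(a, b) is b/(a+1) = 27.905/9.5 ≈ 2.937.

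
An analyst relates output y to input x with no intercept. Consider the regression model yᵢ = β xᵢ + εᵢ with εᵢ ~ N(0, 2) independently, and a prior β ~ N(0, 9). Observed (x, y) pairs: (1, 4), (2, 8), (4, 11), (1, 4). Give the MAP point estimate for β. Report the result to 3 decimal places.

β̂_MAP = 3.060

log p(β | y) = −Σ(yᵢ − βxᵢ)²/(2·2) − β²/(2·9) + const.
Setting the derivative to zero: Σxᵢ(yᵢ − βxᵢ)/2 − β/9 = 0, so β = Σxᵢyᵢ / (Σxᵢ² + σ²/τ²).
Σxᵢyᵢ = 1·4 + 2·8 + 4·11 + 1·4 = 68; Σxᵢ² = 22; σ²/τ² = 2/9.
β̂_MAP = 68 / (22 + 2/9) = 68/(200/9) = 153/50 ≈ 3.060.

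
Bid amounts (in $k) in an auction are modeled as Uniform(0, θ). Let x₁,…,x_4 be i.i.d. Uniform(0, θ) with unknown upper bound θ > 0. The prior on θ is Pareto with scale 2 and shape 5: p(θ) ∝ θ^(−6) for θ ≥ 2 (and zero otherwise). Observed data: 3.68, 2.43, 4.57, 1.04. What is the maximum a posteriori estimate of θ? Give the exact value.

θ̂_MAP = 4.57

The Uniform(0, θ) likelihood is θ^(−n) for θ ≥ max(xᵢ), zero otherwise. Here max(xᵢ) = 4.57.
Posterior ∝ θ^(−6) · θ^(−4) = θ^(−10) on θ ≥ max(2, 4.57) = 4.57.
This density is strictly decreasing in θ, so the posterior mode lies at the lower boundary of the support.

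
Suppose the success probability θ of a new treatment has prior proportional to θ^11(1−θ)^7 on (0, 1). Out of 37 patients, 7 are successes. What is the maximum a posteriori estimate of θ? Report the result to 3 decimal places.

The prior density ∝ θ^11(1−θ)^7 is the kernel of Beta(12, 8).
Data: 7 successes in 37 trials. The binomial likelihood contributes θ^7(1−θ)^30, so the posterior is Beta(12+7, 8+30) = Beta(19, 38).
For Beta(a, b) with a, b > 1 the mode is (a−1)/(a+b−2) = 18/55 ≈ 0.327.

θ̂_MAP = 0.327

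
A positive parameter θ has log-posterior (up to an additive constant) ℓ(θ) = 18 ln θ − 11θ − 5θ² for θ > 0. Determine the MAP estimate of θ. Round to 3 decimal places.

ℓ'(θ) = 18/θ − 11 − 10θ. Setting this to zero and multiplying by θ: 10θ² + 11θ − 18 = 0.
θ = (−11 + √(11² + 4·10·18)) / (2·10) = (−11 + √841) / 20 = (−11 + 29)/20 = 9/10.
ℓ''(θ) = −18/θ² − 10 < 0, confirming a maximum.

θ̂_MAP = 0.900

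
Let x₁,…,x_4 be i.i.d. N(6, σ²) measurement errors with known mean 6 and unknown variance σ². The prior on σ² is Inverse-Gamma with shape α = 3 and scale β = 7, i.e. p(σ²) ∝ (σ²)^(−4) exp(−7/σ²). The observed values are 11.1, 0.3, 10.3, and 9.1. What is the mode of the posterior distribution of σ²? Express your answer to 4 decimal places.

Sum of squared deviations about the known mean: SS = (11.1−6)² + (0.3−6)² + (10.3−6)² + (9.1−6)² = 86.6.
The Normal likelihood contributes (σ²)^(−n/2) exp(−SS/(2σ²)), so the posterior is Inverse-Gamma(α + n/2, β + SS/2) = Inverse-Gamma(5, 50.3).
The mode of Inverse-Gamma(a, b) is b/(a+1) = 50.3/6 ≈ 8.3833.

σ̂²_MAP = 8.3833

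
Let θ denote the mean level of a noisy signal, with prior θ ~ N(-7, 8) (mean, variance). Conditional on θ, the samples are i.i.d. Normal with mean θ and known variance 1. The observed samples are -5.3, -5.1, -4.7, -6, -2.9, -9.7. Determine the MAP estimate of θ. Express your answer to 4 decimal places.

θ̂_MAP = -5.6449

n = 6; x̄ = ((-5.3) + (-5.1) + (-4.7) + (-6) + (-2.9) + (-9.7))/6 = -33.7/6 = -337/60 ≈ -5.6167.
For a Normal prior and Normal likelihood with known variance, the posterior is Normal; its mode equals its mean, the precision-weighted average.
Prior precision 1/σ₀² = 1/8 = 0.125; data precision n/σ² = 6/1 = 6.
θ̂ = (0.125·(-7) + 6·(-337/60)) / (0.125 + 6) = (-34.575)/6.125 = -1383/245 ≈ -5.6449.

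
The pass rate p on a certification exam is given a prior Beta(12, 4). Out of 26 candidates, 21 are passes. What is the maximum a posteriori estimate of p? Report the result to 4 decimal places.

Prior: Beta(12, 4).
Data: 21 successes in 26 trials. The binomial likelihood contributes p^21(1−p)^5, so the posterior is Beta(12+21, 4+5) = Beta(33, 9).
For Beta(a, b) with a, b > 1 the mode is (a−1)/(a+b−2) = 32/40 ≈ 0.8000.

p̂_MAP = 0.8000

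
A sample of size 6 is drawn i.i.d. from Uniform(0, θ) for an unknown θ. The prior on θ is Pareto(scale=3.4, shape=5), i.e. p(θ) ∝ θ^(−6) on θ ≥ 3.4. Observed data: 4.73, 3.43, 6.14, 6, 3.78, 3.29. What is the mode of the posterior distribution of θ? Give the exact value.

The Uniform(0, θ) likelihood is θ^(−n) for θ ≥ max(xᵢ), zero otherwise. Here max(xᵢ) = 6.14.
Posterior ∝ θ^(−6) · θ^(−6) = θ^(−12) on θ ≥ max(3.4, 6.14) = 6.14.
This density is strictly decreasing in θ, so the posterior mode lies at the lower boundary of the support.

θ̂_MAP = 6.14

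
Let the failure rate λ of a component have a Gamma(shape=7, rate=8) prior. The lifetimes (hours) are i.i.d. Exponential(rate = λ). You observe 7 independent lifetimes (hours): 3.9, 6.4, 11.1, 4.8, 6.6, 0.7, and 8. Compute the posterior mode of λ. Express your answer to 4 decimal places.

λ̂_MAP = 0.2626

The Exponential(rate=λ) likelihood is ∝ λ^n e^(−λΣtᵢ). Here n = 7 and Σtᵢ = 3.9 + 6.4 + 11.1 + 4.8 + 6.6 + 0.7 + 8 = 41.5.
Posterior ∝ λ^6e^(−8λ) · λ^7e^(−41.5λ) = λ^13e^(−49.5λ), i.e. Gamma(14, 49.5).
Mode = (a−1)/b = 13/49.5 ≈ 0.2626.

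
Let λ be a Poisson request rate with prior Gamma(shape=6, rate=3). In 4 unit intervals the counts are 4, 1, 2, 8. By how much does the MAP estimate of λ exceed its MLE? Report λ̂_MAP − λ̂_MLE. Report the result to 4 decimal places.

Σxᵢ = 15. Posterior is Gamma(21, 7); MAP = (21−1)/7 = 20/7 ≈ 2.85714.
MLE = x̄ = 15/4 ≈ 3.75000.
Difference = 20/7 − 15/4 = -25/28 ≈ -0.8929.

MAP − MLE = -0.8929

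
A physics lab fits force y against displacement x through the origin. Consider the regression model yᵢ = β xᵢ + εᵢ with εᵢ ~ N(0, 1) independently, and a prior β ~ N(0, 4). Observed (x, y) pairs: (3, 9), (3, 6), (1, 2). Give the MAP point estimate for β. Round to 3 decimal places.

β̂_MAP = 2.442

log p(β | y) = −Σ(yᵢ − βxᵢ)²/(2·1) − β²/(2·4) + const.
Setting the derivative to zero: Σxᵢ(yᵢ − βxᵢ)/1 − β/4 = 0, so β = Σxᵢyᵢ / (Σxᵢ² + σ²/τ²).
Σxᵢyᵢ = 3·9 + 3·6 + 1·2 = 47; Σxᵢ² = 19; σ²/τ² = 0.25.
β̂_MAP = 47 / (19 + 0.25) = 47/19.25 ≈ 2.442.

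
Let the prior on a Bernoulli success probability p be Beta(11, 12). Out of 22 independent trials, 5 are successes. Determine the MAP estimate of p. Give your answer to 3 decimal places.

Prior: Beta(11, 12).
Data: 5 successes in 22 trials. The binomial likelihood contributes p^5(1−p)^17, so the posterior is Beta(11+5, 12+17) = Beta(16, 29).
For Beta(a, b) with a, b > 1 the mode is (a−1)/(a+b−2) = 15/43 ≈ 0.349.

p̂_MAP = 0.349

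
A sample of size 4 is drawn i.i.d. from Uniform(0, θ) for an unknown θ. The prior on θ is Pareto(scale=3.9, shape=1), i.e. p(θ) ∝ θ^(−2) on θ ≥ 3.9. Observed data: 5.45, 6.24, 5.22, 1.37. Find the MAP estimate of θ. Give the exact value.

The Uniform(0, θ) likelihood is θ^(−n) for θ ≥ max(xᵢ), zero otherwise. Here max(xᵢ) = 6.24.
Posterior ∝ θ^(−2) · θ^(−4) = θ^(−6) on θ ≥ max(3.9, 6.24) = 6.24.
This density is strictly decreasing in θ, so the posterior mode lies at the lower boundary of the support.

θ̂_MAP = 6.24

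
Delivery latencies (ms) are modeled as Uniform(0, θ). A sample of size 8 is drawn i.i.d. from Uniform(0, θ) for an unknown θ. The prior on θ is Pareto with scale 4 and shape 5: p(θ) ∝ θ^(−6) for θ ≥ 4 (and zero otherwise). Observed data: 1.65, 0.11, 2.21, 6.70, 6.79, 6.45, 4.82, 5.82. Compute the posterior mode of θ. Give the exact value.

The Uniform(0, θ) likelihood is θ^(−n) for θ ≥ max(xᵢ), zero otherwise. Here max(xᵢ) = 6.79.
Posterior ∝ θ^(−6) · θ^(−8) = θ^(−14) on θ ≥ max(4, 6.79) = 6.79.
This density is strictly decreasing in θ, so the posterior mode lies at the lower boundary of the support.

θ̂_MAP = 6.79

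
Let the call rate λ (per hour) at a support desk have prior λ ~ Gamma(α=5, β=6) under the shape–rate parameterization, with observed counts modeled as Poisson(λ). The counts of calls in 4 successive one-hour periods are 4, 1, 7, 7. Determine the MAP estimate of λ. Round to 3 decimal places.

Σxᵢ = 4+1+7+7 = 19, with n = 4.
Posterior ∝ λ^4e^(−6λ) · λ^19e^(−4λ) = λ^23e^(−10λ), i.e. Gamma(shape=24, rate=10).
The mode of a Gamma(a, b) with a ≥ 1 (shape–rate) is (a−1)/b = 23/10 ≈ 2.300.

λ̂_MAP = 2.300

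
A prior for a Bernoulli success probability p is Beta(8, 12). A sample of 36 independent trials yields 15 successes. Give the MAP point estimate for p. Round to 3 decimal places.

Prior: Beta(8, 12).
Data: 15 successes in 36 trials. The binomial likelihood contributes p^15(1−p)^21, so the posterior is Beta(8+15, 12+21) = Beta(23, 33).
For Beta(a, b) with a, b > 1 the mode is (a−1)/(a+b−2) = 22/54 ≈ 0.407.

p̂_MAP = 0.407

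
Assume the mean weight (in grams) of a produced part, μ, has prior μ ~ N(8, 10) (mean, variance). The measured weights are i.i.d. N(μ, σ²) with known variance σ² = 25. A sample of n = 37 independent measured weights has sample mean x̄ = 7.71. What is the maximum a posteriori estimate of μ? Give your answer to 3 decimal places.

μ̂_MAP = 7.728

n = 37, x̄ = 7.71.
For a Normal prior and Normal likelihood with known variance, the posterior is Normal; its mode equals its mean, the precision-weighted average.
Prior precision 1/σ₀² = 1/10 = 0.1; data precision n/σ² = 37/25 = 1.48.
μ̂ = (0.1·8 + 1.48·7.71) / (0.1 + 1.48) = 12.2108/1.58 = 30527/3950 ≈ 7.728.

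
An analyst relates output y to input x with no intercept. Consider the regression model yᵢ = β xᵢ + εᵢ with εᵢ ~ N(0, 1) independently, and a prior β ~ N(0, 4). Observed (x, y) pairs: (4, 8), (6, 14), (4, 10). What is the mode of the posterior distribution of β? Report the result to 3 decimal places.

log p(β | y) = −Σ(yᵢ − βxᵢ)²/(2·1) − β²/(2·4) + const.
Setting the derivative to zero: Σxᵢ(yᵢ − βxᵢ)/1 − β/4 = 0, so β = Σxᵢyᵢ / (Σxᵢ² + σ²/τ²).
Σxᵢyᵢ = 4·8 + 6·14 + 4·10 = 156; Σxᵢ² = 68; σ²/τ² = 0.25.
β̂_MAP = 156 / (68 + 0.25) = 156/68.25 ≈ 2.286.

β̂_MAP = 2.286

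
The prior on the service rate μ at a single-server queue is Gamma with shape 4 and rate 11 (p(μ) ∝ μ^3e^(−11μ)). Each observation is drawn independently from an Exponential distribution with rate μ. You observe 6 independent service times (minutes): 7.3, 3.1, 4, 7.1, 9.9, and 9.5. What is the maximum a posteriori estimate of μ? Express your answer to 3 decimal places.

The Exponential(rate=μ) likelihood is ∝ μ^n e^(−μΣtᵢ). Here n = 6 and Σtᵢ = 7.3 + 3.1 + 4 + 7.1 + 9.9 + 9.5 = 40.9.
Posterior ∝ μ^3e^(−11μ) · μ^6e^(−40.9μ) = μ^9e^(−51.9μ), i.e. Gamma(10, 51.9).
Mode = (a−1)/b = 9/51.9 ≈ 0.173.

μ̂_MAP = 0.173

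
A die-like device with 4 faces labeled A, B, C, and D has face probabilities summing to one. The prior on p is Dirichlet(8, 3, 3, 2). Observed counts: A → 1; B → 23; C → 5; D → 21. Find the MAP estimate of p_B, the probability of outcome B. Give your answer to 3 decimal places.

MAP estimate of p_B = 0.403

The posterior is Dirichlet(αᵢ + nᵢ) = Dirichlet(9, 26, 8, 23).
For a Dirichlet(a₁,…,a_K) with all aᵢ > 1, the mode has j-th component (aⱼ − 1)/(Σaᵢ − K).
Here Σaᵢ = 66 and K = 4, so p_B = (26 − 1)/(66 − 4) = 25/62 ≈ 0.403.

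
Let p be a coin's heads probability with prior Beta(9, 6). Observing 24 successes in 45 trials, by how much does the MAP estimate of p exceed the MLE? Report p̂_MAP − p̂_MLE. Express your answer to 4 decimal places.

MAP − MLE = 0.0184

Posterior is Beta(33, 27); MAP = (33−1)/(60−2) = 32/58 ≈ 0.55172.
MLE ignores the prior: p̂_MLE = k/n = 24/45 ≈ 0.53333.
Difference = 32/58 − 24/45 = 8/435 ≈ 0.0184.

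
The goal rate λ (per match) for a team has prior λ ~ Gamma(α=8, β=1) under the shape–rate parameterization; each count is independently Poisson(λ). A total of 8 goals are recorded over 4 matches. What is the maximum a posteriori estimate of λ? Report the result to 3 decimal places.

Σxᵢ = 8, n = 4.
Posterior ∝ λ^7e^(−1λ) · λ^8e^(−4λ) = λ^15e^(−5λ), i.e. Gamma(shape=16, rate=5).
The mode of a Gamma(a, b) with a ≥ 1 (shape–rate) is (a−1)/b = 15/5 ≈ 3.000.

λ̂_MAP = 3.000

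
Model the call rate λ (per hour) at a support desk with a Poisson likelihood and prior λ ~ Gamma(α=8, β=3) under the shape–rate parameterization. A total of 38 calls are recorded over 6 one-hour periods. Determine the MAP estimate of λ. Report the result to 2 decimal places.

Σxᵢ = 38, n = 6.
Posterior ∝ λ^7e^(−3λ) · λ^38e^(−6λ) = λ^45e^(−9λ), i.e. Gamma(shape=46, rate=9).
The mode of a Gamma(a, b) with a ≥ 1 (shape–rate) is (a−1)/b = 45/9 ≈ 5.00.

λ̂_MAP = 5.00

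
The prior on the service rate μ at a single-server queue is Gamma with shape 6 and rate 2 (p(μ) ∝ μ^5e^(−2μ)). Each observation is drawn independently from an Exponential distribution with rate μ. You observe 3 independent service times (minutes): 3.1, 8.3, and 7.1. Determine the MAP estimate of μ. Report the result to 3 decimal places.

μ̂_MAP = 0.390

The Exponential(rate=μ) likelihood is ∝ μ^n e^(−μΣtᵢ). Here n = 3 and Σtᵢ = 3.1 + 8.3 + 7.1 = 18.5.
Posterior ∝ μ^5e^(−2μ) · μ^3e^(−18.5μ) = μ^8e^(−20.5μ), i.e. Gamma(9, 20.5).
Mode = (a−1)/b = 8/20.5 ≈ 0.390.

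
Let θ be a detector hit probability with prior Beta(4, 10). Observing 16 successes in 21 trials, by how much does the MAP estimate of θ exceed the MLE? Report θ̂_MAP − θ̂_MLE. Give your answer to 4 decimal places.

Posterior is Beta(20, 15); MAP = (20−1)/(35−2) = 19/33 ≈ 0.57576.
MLE ignores the prior: θ̂_MLE = k/n = 16/21 ≈ 0.76190.
Difference = 19/33 − 16/21 = -43/231 ≈ -0.1861.

MAP − MLE = -0.1861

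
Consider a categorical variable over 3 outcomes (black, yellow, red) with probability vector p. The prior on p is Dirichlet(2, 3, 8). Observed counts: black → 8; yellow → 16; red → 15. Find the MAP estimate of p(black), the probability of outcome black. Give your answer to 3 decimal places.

MAP estimate of p(black) = 0.184

The posterior is Dirichlet(αᵢ + nᵢ) = Dirichlet(10, 19, 23).
For a Dirichlet(a₁,…,a_K) with all aᵢ > 1, the mode has j-th component (aⱼ − 1)/(Σaᵢ − K).
Here Σaᵢ = 52 and K = 3, so p(black) = (10 − 1)/(52 − 3) = 9/49 ≈ 0.184.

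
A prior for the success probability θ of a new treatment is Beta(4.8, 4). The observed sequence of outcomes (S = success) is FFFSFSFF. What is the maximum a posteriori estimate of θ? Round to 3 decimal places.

θ̂_MAP = 0.392

Prior: Beta(4.8, 4).
Data: 2 successes in 8 trials (from the sequence). The binomial likelihood contributes θ^2(1−θ)^6, so the posterior is Beta(4.8+2, 4+6) = Beta(6.8, 10).
For Beta(a, b) with a, b > 1 the mode is (a−1)/(a+b−2) = 5.8/14.8 ≈ 0.392.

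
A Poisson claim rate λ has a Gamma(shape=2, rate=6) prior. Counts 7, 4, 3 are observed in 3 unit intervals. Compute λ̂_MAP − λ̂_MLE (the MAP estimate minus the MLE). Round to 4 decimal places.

Σxᵢ = 14. Posterior is Gamma(16, 9); MAP = (16−1)/9 = 15/9 ≈ 1.66667.
MLE = x̄ = 14/3 ≈ 4.66667.
Difference = 15/9 − 14/3 = -3 ≈ -3.0000.

MAP − MLE = -3.0000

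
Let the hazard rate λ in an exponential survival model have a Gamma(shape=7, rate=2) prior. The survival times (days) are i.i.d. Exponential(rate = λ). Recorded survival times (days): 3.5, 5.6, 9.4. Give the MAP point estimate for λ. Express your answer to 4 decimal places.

The Exponential(rate=λ) likelihood is ∝ λ^n e^(−λΣtᵢ). Here n = 3 and Σtᵢ = 3.5 + 5.6 + 9.4 = 18.5.
Posterior ∝ λ^6e^(−2λ) · λ^3e^(−18.5λ) = λ^9e^(−20.5λ), i.e. Gamma(10, 20.5).
Mode = (a−1)/b = 9/20.5 ≈ 0.4390.

λ̂_MAP = 0.4390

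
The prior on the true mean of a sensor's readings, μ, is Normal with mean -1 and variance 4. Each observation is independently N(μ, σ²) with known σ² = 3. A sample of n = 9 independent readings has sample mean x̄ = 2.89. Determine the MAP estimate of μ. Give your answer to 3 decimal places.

n = 9, x̄ = 2.89.
For a Normal prior and Normal likelihood with known variance, the posterior is Normal; its mode equals its mean, the precision-weighted average.
Prior precision 1/σ₀² = 1/4 = 0.25; data precision n/σ² = 9/3 = 3.
μ̂ = (0.25·(-1) + 3·2.89) / (0.25 + 3) = 8.42/3.25 = 842/325 ≈ 2.591.

μ̂_MAP = 2.591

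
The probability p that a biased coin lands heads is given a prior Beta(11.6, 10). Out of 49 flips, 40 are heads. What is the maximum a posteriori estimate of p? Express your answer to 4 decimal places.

p̂_MAP = 0.7376

Prior: Beta(11.6, 10).
Data: 40 successes in 49 trials. The binomial likelihood contributes p^40(1−p)^9, so the posterior is Beta(11.6+40, 10+9) = Beta(51.6, 19).
For Beta(a, b) with a, b > 1 the mode is (a−1)/(a+b−2) = 50.6/68.6 ≈ 0.7376.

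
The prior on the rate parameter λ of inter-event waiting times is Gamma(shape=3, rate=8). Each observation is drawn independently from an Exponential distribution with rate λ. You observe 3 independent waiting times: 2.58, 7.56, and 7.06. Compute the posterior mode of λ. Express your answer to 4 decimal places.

λ̂_MAP = 0.1984

The Exponential(rate=λ) likelihood is ∝ λ^n e^(−λΣtᵢ). Here n = 3 and Σtᵢ = 2.58 + 7.56 + 7.06 = 17.20.
Posterior ∝ λ^2e^(−8λ) · λ^3e^(−17.20λ) = λ^5e^(−25.20λ), i.e. Gamma(6, 25.20).
Mode = (a−1)/b = 5/25.20 ≈ 0.1984.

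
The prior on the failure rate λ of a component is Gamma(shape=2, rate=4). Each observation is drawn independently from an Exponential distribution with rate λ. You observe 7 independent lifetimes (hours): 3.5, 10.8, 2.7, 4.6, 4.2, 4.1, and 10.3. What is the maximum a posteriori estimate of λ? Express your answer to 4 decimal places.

λ̂_MAP = 0.1810

The Exponential(rate=λ) likelihood is ∝ λ^n e^(−λΣtᵢ). Here n = 7 and Σtᵢ = 3.5 + 10.8 + 2.7 + 4.6 + 4.2 + 4.1 + 10.3 = 40.2.
Posterior ∝ λe^(−4λ) · λ^7e^(−40.2λ) = λ^8e^(−44.2λ), i.e. Gamma(9, 44.2).
Mode = (a−1)/b = 8/44.2 ≈ 0.1810.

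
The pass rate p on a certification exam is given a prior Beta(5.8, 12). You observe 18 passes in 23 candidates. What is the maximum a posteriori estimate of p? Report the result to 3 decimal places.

p̂_MAP = 0.588

Prior: Beta(5.8, 12).
Data: 18 successes in 23 trials. The binomial likelihood contributes p^18(1−p)^5, so the posterior is Beta(5.8+18, 12+5) = Beta(23.8, 17).
For Beta(a, b) with a, b > 1 the mode is (a−1)/(a+b−2) = 22.8/38.8 ≈ 0.588.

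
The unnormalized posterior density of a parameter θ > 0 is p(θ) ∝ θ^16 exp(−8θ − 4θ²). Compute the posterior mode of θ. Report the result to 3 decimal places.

θ̂_MAP = 1.000

ℓ'(θ) = 16/θ − 8 − 8θ. Setting this to zero and multiplying by θ: 8θ² + 8θ − 16 = 0.
θ = (−8 + √(8² + 4·8·16)) / (2·8) = (−8 + √576) / 16 = (−8 + 24)/16 = 1.
ℓ''(θ) = −16/θ² − 8 < 0, confirming a maximum.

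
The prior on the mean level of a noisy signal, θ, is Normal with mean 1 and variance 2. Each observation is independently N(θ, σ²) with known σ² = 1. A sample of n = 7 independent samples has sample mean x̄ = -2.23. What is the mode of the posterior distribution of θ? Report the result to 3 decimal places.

θ̂_MAP = -2.015

n = 7, x̄ = -2.23.
For a Normal prior and Normal likelihood with known variance, the posterior is Normal; its mode equals its mean, the precision-weighted average.
Prior precision 1/σ₀² = 1/2 = 0.5; data precision n/σ² = 7/1 = 7.
θ̂ = (0.5·1 + 7·(-2.23)) / (0.5 + 7) = (-15.11)/7.5 = -1511/750 ≈ -2.015.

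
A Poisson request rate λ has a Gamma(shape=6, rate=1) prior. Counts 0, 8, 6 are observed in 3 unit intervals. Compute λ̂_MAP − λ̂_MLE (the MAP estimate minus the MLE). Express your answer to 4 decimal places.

MAP − MLE = 0.0833

Σxᵢ = 14. Posterior is Gamma(20, 4); MAP = (20−1)/4 = 19/4 ≈ 4.75000.
MLE = x̄ = 14/3 ≈ 4.66667.
Difference = 19/4 − 14/3 = 1/12 ≈ 0.0833.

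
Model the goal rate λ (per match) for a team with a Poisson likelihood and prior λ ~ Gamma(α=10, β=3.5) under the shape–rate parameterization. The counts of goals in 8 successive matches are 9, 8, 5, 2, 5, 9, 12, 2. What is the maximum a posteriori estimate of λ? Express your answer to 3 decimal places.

λ̂_MAP = 5.304

Σxᵢ = 9+8+5+2+5+9+12+2 = 52, with n = 8.
Posterior ∝ λ^9e^(−3.5λ) · λ^52e^(−8λ) = λ^61e^(−11.5λ), i.e. Gamma(shape=62, rate=11.5).
The mode of a Gamma(a, b) with a ≥ 1 (shape–rate) is (a−1)/b = 61/11.5 ≈ 5.304.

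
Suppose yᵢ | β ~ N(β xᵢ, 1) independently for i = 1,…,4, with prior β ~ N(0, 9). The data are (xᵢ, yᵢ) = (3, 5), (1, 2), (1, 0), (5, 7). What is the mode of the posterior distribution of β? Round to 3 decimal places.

β̂_MAP = 1.440

log p(β | y) = −Σ(yᵢ − βxᵢ)²/(2·1) − β²/(2·9) + const.
Setting the derivative to zero: Σxᵢ(yᵢ − βxᵢ)/1 − β/9 = 0, so β = Σxᵢyᵢ / (Σxᵢ² + σ²/τ²).
Σxᵢyᵢ = 3·5 + 1·2 + 1·0 + 5·7 = 52; Σxᵢ² = 36; σ²/τ² = 1/9.
β̂_MAP = 52 / (36 + 1/9) = 52/(325/9) = 36/25 ≈ 1.440.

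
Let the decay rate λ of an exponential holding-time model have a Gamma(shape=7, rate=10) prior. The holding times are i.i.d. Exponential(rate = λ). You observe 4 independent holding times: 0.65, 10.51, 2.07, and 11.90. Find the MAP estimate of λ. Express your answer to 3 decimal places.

λ̂_MAP = 0.285

The Exponential(rate=λ) likelihood is ∝ λ^n e^(−λΣtᵢ). Here n = 4 and Σtᵢ = 0.65 + 10.51 + 2.07 + 11.90 = 25.13.
Posterior ∝ λ^6e^(−10λ) · λ^4e^(−25.13λ) = λ^10e^(−35.13λ), i.e. Gamma(11, 35.13).
Mode = (a−1)/b = 10/35.13 ≈ 0.285.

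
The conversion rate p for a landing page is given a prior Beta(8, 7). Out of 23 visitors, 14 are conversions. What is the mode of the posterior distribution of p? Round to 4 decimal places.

p̂_MAP = 0.5833

Prior: Beta(8, 7).
Data: 14 successes in 23 trials. The binomial likelihood contributes p^14(1−p)^9, so the posterior is Beta(8+14, 7+9) = Beta(22, 16).
For Beta(a, b) with a, b > 1 the mode is (a−1)/(a+b−2) = 21/36 ≈ 0.5833.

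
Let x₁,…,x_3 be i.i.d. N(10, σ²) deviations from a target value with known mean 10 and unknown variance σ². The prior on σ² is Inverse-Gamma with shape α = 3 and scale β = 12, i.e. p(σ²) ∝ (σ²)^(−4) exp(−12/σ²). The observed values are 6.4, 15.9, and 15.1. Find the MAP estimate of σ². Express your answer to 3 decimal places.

σ̂²_MAP = 8.889

Sum of squared deviations about the known mean: SS = (6.4−10)² + (15.9−10)² + (15.1−10)² = 73.78.
The Normal likelihood contributes (σ²)^(−n/2) exp(−SS/(2σ²)), so the posterior is Inverse-Gamma(α + n/2, β + SS/2) = Inverse-Gamma(4.5, 48.89).
The mode of Inverse-Gamma(a, b) is b/(a+1) = 48.89/5.5 ≈ 8.889.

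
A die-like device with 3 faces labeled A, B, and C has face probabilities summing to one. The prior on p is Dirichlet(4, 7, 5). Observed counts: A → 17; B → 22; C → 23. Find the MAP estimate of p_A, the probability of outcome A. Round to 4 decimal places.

MAP estimate of p_A = 0.2667

The posterior is Dirichlet(αᵢ + nᵢ) = Dirichlet(21, 29, 28).
For a Dirichlet(a₁,…,a_K) with all aᵢ > 1, the mode has j-th component (aⱼ − 1)/(Σaᵢ − K).
Here Σaᵢ = 78 and K = 3, so p_A = (21 − 1)/(78 − 3) = 20/75 ≈ 0.2667.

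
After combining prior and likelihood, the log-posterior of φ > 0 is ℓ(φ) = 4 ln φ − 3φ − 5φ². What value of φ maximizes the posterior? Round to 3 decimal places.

φ̂_MAP = 0.500

ℓ'(φ) = 4/φ − 3 − 10φ. Setting this to zero and multiplying by φ: 10φ² + 3φ − 4 = 0.
φ = (−3 + √(3² + 4·10·4)) / (2·10) = (−3 + √169) / 20 = (−3 + 13)/20 = 1/2.
ℓ''(φ) = −4/φ² − 10 < 0, confirming a maximum.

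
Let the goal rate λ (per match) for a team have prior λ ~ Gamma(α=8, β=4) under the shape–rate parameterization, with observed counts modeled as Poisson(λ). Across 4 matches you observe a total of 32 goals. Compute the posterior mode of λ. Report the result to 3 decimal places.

Σxᵢ = 32, n = 4.
Posterior ∝ λ^7e^(−4λ) · λ^32e^(−4λ) = λ^39e^(−8λ), i.e. Gamma(shape=40, rate=8).
The mode of a Gamma(a, b) with a ≥ 1 (shape–rate) is (a−1)/b = 39/8 ≈ 4.875.

λ̂_MAP = 4.875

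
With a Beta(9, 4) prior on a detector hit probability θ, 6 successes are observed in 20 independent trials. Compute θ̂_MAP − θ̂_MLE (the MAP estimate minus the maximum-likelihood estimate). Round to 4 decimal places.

Posterior is Beta(15, 18); MAP = (15−1)/(33−2) = 14/31 ≈ 0.45161.
MLE ignores the prior: θ̂_MLE = k/n = 6/20 ≈ 0.30000.
Difference = 14/31 − 6/20 = 47/310 ≈ 0.1516.

MAP − MLE = 0.1516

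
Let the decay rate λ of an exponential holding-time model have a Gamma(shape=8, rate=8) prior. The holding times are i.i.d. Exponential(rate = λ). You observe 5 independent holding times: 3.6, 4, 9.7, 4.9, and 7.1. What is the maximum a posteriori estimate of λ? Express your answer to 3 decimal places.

λ̂_MAP = 0.322

The Exponential(rate=λ) likelihood is ∝ λ^n e^(−λΣtᵢ). Here n = 5 and Σtᵢ = 3.6 + 4 + 9.7 + 4.9 + 7.1 = 29.3.
Posterior ∝ λ^7e^(−8λ) · λ^5e^(−29.3λ) = λ^12e^(−37.3λ), i.e. Gamma(13, 37.3).
Mode = (a−1)/b = 12/37.3 ≈ 0.322.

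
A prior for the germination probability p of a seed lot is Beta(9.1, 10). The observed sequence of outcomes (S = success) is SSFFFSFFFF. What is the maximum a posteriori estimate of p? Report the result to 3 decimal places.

p̂_MAP = 0.410

Prior: Beta(9.1, 10).
Data: 3 successes in 10 trials (from the sequence). The binomial likelihood contributes p^3(1−p)^7, so the posterior is Beta(9.1+3, 10+7) = Beta(12.1, 17).
For Beta(a, b) with a, b > 1 the mode is (a−1)/(a+b−2) = 11.1/27.1 ≈ 0.410.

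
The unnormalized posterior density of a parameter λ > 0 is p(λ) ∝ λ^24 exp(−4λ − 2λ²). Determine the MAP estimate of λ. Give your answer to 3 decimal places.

λ̂_MAP = 2.000

ℓ'(λ) = 24/λ − 4 − 4λ. Setting this to zero and multiplying by λ: 4λ² + 4λ − 24 = 0.
λ = (−4 + √(4² + 4·4·24)) / (2·4) = (−4 + √400) / 8 = (−4 + 20)/8 = 2.
ℓ''(λ) = −24/λ² − 4 < 0, confirming a maximum.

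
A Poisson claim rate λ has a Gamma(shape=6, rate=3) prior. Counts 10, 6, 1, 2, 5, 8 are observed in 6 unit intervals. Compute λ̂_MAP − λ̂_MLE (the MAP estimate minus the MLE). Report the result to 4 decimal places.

Σxᵢ = 32. Posterior is Gamma(38, 9); MAP = (38−1)/9 = 37/9 ≈ 4.11111.
MLE = x̄ = 32/6 ≈ 5.33333.
Difference = 37/9 − 32/6 = -11/9 ≈ -1.2222.

MAP − MLE = -1.2222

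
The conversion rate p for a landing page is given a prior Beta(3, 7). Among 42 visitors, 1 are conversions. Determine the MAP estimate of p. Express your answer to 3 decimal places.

Prior: Beta(3, 7).
Data: 1 success in 42 trials. The binomial likelihood contributes p(1−p)^41, so the posterior is Beta(3+1, 7+41) = Beta(4, 48).
For Beta(a, b) with a, b > 1 the mode is (a−1)/(a+b−2) = 3/50 ≈ 0.060.

p̂_MAP = 0.060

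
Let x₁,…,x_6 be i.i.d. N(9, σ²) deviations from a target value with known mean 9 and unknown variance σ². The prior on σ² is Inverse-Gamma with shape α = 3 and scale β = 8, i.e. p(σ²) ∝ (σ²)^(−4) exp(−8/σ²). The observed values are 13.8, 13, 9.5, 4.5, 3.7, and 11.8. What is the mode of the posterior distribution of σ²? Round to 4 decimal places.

Sum of squared deviations about the known mean: SS = (13.8−9)² + (13−9)² + (9.5−9)² + (4.5−9)² + (3.7−9)² + (11.8−9)² = 95.47.
The Normal likelihood contributes (σ²)^(−n/2) exp(−SS/(2σ²)), so the posterior is Inverse-Gamma(α + n/2, β + SS/2) = Inverse-Gamma(6, 55.735).
The mode of Inverse-Gamma(a, b) is b/(a+1) = 55.735/7 ≈ 7.9621.

σ̂²_MAP = 7.9621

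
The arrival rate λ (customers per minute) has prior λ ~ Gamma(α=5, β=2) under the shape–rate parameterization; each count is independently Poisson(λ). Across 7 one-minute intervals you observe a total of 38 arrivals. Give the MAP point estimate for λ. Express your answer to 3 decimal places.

λ̂_MAP = 4.667

Σxᵢ = 38, n = 7.
Posterior ∝ λ^4e^(−2λ) · λ^38e^(−7λ) = λ^42e^(−9λ), i.e. Gamma(shape=43, rate=9).
The mode of a Gamma(a, b) with a ≥ 1 (shape–rate) is (a−1)/b = 42/9 ≈ 4.667.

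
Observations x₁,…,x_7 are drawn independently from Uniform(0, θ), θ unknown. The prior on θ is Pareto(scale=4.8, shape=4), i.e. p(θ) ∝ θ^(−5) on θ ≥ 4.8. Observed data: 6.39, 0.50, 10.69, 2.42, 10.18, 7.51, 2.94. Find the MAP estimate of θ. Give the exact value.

θ̂_MAP = 10.69

The Uniform(0, θ) likelihood is θ^(−n) for θ ≥ max(xᵢ), zero otherwise. Here max(xᵢ) = 10.69.
Posterior ∝ θ^(−5) · θ^(−7) = θ^(−12) on θ ≥ max(4.8, 10.69) = 10.69.
This density is strictly decreasing in θ, so the posterior mode lies at the lower boundary of the support.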